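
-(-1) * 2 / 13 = 2 / 13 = 0.15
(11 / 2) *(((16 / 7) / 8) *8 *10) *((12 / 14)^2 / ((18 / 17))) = 29920 / 343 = 87.23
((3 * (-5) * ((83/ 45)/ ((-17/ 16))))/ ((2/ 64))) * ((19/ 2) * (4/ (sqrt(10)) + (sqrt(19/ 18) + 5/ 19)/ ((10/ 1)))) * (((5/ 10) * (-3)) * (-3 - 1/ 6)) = 50464/ 51 + 479408 * sqrt(38)/ 765 + 3835264 * sqrt(10)/ 255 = 52414.04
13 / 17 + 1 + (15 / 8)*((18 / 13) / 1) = 4.36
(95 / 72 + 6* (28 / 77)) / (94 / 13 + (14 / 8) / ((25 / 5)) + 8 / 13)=180245 / 421938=0.43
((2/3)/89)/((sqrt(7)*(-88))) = -sqrt(7)/82236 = -0.00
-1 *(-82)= 82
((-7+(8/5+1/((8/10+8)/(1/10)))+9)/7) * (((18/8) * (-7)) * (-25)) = 71505/352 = 203.14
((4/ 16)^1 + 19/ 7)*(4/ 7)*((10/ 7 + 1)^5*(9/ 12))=353544393/ 3294172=107.32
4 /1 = 4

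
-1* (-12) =12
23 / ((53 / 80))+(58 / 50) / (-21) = 964463 / 27825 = 34.66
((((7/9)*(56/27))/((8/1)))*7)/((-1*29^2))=-343/204363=-0.00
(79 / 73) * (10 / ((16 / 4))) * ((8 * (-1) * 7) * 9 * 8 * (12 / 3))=-3185280 / 73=-43633.97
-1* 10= -10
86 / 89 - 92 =-8102 / 89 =-91.03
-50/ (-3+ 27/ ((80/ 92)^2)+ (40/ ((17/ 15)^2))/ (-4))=-5780000/ 2880987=-2.01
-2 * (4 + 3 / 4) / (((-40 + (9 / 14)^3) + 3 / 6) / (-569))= -137.77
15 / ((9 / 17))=85 / 3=28.33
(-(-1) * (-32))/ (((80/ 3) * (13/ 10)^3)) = -1200/ 2197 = -0.55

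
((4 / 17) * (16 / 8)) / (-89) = -8 / 1513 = -0.01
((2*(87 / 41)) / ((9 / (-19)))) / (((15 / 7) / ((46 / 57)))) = -18676 / 5535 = -3.37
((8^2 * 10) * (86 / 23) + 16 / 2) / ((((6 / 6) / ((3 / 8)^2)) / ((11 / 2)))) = 683397 / 368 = 1857.06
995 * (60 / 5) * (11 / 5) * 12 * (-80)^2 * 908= 1831783219200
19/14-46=-625/14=-44.64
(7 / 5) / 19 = 0.07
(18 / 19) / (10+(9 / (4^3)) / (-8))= 9216 / 97109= 0.09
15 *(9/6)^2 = 135/4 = 33.75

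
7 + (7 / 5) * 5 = 14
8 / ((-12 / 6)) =-4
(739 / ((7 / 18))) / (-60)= -2217 / 70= -31.67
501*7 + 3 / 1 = 3510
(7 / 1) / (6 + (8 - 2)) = 7 / 12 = 0.58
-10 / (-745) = 2 / 149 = 0.01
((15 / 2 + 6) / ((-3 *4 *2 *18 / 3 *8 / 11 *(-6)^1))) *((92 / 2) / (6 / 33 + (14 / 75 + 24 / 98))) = 10227525 / 6347776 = 1.61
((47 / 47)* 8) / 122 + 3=187 / 61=3.07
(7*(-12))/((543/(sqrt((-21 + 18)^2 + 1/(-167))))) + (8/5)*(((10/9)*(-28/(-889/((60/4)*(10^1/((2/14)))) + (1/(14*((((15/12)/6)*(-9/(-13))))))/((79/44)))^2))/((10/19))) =-650761552000/2242117201- 28*sqrt(250834)/30227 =-290.71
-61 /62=-0.98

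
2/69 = 0.03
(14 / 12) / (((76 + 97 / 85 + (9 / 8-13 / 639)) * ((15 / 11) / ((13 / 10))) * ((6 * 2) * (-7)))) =-0.00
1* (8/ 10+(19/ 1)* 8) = 764/ 5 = 152.80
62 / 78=0.79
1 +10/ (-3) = -7/ 3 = -2.33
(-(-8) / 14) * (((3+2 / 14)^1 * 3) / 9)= 88 / 147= 0.60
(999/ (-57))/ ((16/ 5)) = -1665/ 304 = -5.48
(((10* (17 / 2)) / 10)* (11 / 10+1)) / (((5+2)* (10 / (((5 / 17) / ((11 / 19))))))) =57 / 440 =0.13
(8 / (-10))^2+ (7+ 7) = 366 / 25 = 14.64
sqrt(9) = 3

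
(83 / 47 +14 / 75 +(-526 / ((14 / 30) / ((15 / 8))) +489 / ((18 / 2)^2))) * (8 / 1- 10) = 1870229659 / 444150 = 4210.81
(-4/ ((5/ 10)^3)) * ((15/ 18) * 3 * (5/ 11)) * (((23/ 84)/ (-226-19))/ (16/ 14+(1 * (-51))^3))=-460/ 1501463733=-0.00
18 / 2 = 9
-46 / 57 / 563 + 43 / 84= 458683 / 898548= 0.51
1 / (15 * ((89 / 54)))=18 / 445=0.04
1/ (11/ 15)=15/ 11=1.36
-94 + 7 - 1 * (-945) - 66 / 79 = 67716 / 79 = 857.16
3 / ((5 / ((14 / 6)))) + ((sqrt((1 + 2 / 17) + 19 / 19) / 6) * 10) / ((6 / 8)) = 7 / 5 + 40 * sqrt(17) / 51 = 4.63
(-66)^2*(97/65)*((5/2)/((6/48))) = 1690128/13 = 130009.85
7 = 7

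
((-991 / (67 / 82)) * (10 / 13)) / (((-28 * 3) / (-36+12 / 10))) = -386.52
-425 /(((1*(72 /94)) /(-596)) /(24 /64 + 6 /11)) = 26786475 /88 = 304391.76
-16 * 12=-192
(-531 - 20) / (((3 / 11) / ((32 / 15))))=-193952 / 45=-4310.04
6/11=0.55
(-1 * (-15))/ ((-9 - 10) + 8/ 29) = -145/ 181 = -0.80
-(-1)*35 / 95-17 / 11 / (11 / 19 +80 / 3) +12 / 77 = 1062274 / 2272039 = 0.47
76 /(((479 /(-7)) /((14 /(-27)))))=7448 /12933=0.58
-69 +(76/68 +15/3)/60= -17569/255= -68.90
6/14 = 3/7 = 0.43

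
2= 2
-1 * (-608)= 608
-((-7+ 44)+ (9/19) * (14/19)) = -13483/361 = -37.35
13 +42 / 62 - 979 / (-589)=9035 / 589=15.34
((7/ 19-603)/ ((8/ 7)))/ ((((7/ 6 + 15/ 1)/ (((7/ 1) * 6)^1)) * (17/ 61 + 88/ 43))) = -2207451225/ 3746819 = -589.15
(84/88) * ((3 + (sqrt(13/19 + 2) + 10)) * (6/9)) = 7 * sqrt(969)/209 + 91/11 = 9.32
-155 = -155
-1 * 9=-9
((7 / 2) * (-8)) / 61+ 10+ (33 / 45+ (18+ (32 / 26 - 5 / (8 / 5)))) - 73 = -4436351 / 95160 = -46.62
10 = 10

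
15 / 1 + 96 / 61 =1011 / 61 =16.57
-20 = -20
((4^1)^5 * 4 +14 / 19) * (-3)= -233514 / 19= -12290.21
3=3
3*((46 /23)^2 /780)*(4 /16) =1 /260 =0.00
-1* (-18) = 18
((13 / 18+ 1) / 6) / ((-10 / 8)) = -31 / 135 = -0.23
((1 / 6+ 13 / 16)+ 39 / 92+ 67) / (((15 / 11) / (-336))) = -5814809 / 345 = -16854.52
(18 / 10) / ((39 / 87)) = 261 / 65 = 4.02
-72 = -72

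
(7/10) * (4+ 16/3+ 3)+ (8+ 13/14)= 1844/105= 17.56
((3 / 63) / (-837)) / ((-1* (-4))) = -1 / 70308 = -0.00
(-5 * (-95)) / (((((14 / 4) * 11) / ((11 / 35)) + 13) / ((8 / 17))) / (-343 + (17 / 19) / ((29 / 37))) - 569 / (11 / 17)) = -1431566400 / 2652785689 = -0.54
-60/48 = -5/4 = -1.25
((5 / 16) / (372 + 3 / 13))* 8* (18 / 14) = 195 / 22582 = 0.01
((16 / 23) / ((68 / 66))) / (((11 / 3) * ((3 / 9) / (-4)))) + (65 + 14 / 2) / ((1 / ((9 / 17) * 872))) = 12995424 / 391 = 33236.38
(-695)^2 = 483025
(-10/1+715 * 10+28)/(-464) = -448/29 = -15.45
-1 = -1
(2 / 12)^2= 1 / 36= 0.03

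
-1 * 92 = -92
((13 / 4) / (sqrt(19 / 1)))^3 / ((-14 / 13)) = -28561 * sqrt(19) / 323456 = -0.38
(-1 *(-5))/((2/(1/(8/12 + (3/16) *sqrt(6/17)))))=32640/8461- 540 *sqrt(102)/8461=3.21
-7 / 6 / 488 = -7 / 2928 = -0.00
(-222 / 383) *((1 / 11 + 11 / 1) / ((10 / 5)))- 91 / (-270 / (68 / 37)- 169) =-132419600 / 45251833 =-2.93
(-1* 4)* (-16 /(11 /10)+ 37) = -988 /11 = -89.82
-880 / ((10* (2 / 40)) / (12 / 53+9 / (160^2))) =-3384447 / 8480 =-399.11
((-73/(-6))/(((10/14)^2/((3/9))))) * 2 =3577/225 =15.90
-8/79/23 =-8/1817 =-0.00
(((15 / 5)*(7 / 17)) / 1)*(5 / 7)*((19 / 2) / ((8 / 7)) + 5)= 3195 / 272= 11.75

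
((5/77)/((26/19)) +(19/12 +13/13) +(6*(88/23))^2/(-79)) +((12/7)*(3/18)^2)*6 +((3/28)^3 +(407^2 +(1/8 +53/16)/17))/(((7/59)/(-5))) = -326944979094349660955/46833984829632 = -6980934.47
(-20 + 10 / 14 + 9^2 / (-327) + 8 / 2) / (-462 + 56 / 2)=5926 / 165571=0.04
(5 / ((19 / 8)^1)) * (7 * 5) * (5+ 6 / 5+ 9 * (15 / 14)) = 22180 / 19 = 1167.37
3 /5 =0.60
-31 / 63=-0.49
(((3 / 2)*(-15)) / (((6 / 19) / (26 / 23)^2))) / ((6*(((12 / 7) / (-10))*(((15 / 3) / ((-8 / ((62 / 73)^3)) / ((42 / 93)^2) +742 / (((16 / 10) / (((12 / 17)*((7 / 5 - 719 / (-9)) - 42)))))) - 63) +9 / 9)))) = -131079869946025 / 91808632448088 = -1.43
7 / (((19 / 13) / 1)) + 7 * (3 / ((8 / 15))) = 6713 / 152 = 44.16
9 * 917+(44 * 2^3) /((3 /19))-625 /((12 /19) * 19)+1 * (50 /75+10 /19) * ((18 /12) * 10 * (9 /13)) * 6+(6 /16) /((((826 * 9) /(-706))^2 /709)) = 95615590382509 /9100197288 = 10506.98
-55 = -55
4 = 4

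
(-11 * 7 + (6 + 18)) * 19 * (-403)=405821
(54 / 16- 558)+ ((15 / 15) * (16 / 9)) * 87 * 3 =-725 / 8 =-90.62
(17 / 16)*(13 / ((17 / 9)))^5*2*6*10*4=657734410710 / 83521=7875078.25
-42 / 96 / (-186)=7 / 2976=0.00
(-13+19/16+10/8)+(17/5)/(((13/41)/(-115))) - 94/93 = -24078001/19344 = -1244.73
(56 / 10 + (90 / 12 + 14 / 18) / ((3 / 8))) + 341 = 49771 / 135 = 368.67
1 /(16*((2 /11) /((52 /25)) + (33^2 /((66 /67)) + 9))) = 143 /2550176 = 0.00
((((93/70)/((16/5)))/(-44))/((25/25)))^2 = 8649/97140736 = 0.00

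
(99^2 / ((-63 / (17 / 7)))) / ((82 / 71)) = -327.13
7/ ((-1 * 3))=-7/ 3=-2.33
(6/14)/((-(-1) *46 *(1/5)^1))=15/322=0.05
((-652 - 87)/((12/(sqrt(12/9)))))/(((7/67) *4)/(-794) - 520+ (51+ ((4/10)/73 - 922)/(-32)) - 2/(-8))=14349362530 *sqrt(3)/153763177779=0.16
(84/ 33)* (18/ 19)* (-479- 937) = -713664/ 209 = -3414.66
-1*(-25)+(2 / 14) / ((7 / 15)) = 1240 / 49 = 25.31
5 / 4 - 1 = 1 / 4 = 0.25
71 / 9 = 7.89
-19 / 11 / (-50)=19 / 550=0.03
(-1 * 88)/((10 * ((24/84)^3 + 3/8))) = -120736/5465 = -22.09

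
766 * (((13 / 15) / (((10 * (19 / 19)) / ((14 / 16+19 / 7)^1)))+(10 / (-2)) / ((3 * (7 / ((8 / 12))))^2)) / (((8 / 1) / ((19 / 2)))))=3535581389 / 12700800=278.37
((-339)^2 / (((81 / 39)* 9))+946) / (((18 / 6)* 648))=191539 / 52488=3.65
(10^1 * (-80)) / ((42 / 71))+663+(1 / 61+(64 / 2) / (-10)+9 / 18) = -8865347 / 12810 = -692.06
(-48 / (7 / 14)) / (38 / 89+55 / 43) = -367392 / 6529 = -56.27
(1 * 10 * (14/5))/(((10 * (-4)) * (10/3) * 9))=-7/300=-0.02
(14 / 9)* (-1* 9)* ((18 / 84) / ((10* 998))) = -3 / 9980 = -0.00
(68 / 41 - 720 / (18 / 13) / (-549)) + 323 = 7329059 / 22509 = 325.61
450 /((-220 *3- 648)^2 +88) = 225 /855476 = 0.00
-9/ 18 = -1/ 2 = -0.50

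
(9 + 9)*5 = 90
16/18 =8/9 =0.89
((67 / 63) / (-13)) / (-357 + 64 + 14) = 67 / 228501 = 0.00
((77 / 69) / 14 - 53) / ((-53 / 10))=36515 / 3657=9.98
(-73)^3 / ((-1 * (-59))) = -389017 / 59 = -6593.51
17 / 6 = 2.83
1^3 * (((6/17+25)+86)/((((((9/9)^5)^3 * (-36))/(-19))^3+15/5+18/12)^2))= 118743803644/136217213811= 0.87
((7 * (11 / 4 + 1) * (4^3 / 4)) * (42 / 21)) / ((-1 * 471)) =-280 / 157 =-1.78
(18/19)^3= 0.85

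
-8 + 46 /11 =-42 /11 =-3.82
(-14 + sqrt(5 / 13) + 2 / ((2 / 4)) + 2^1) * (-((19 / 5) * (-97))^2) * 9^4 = 178283312712 / 25-22285414089 * sqrt(65) / 325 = 6578499424.13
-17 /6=-2.83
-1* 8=-8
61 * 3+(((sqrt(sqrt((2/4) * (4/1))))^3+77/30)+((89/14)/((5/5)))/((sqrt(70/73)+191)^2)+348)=474281/(14 * (sqrt(5110)+13943)^2)+2^(3/4)+16007/30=535.25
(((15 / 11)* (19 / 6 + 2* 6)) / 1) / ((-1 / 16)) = -3640 / 11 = -330.91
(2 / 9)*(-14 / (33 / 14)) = -392 / 297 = -1.32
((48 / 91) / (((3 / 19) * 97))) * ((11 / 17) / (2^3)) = 418 / 150059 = 0.00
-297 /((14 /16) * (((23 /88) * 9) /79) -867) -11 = -171291967 /16072541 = -10.66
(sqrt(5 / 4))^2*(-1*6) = -15 / 2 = -7.50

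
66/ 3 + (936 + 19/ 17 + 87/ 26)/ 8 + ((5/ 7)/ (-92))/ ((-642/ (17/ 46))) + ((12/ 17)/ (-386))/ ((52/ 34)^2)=367928907838439/ 2636402232828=139.56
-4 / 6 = -2 / 3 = -0.67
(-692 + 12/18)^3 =-8921261224/27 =-330417082.37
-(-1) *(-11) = -11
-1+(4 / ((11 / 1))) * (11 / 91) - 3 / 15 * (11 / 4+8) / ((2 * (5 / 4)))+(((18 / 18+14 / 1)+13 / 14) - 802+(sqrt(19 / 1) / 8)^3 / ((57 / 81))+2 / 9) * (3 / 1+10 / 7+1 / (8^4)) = -4088511856699 / 1174118400+3428541 * sqrt(19) / 14680064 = -3481.18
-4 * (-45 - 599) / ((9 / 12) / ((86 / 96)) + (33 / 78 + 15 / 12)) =5759936 / 5613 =1026.18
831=831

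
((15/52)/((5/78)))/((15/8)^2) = 32/25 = 1.28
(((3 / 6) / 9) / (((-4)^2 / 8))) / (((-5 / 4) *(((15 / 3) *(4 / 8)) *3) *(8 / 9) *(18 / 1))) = -0.00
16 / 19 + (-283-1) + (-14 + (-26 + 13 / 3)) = -318.82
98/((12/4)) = 98/3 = 32.67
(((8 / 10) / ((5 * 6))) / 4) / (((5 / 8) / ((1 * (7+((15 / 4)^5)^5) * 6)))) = 252511682940431369916291257743 / 17592186044416000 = 14353627360630.49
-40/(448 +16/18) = -9/101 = -0.09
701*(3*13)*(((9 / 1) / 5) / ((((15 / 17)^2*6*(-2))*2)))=-2633657 / 1000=-2633.66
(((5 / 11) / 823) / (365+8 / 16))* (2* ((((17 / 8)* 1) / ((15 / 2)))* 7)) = 7 / 1167837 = 0.00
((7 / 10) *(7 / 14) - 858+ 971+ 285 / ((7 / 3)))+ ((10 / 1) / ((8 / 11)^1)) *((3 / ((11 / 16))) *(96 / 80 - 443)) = -26272.51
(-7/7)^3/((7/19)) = -19/7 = -2.71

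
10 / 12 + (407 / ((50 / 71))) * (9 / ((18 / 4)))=173507 / 150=1156.71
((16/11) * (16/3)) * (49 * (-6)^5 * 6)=-195084288/11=-17734935.27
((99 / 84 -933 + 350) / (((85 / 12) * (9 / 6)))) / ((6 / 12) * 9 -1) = -65164 / 4165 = -15.65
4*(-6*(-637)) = 15288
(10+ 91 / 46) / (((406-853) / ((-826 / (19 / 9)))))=35931 / 3427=10.48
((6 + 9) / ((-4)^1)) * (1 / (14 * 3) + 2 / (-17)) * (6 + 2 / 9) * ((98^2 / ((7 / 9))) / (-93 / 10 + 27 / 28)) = -64346800 / 19839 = -3243.45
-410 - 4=-414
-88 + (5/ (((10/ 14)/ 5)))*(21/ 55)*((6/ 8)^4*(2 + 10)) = -37.26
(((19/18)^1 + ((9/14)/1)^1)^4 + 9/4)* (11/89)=7327045583/5608054116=1.31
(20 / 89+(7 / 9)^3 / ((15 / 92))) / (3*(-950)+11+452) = -3027184 / 2323064205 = -0.00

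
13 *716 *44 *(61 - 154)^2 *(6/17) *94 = 117518199992.47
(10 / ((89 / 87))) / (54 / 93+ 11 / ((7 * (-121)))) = 17.22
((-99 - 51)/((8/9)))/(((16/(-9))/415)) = 2521125/64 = 39392.58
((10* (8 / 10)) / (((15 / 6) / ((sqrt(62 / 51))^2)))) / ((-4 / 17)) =-248 / 15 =-16.53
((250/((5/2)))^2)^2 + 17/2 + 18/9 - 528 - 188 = 199998589/2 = 99999294.50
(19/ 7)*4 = 76/ 7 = 10.86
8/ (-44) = -2/ 11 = -0.18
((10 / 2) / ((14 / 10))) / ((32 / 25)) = 625 / 224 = 2.79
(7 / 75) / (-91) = -1 / 975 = -0.00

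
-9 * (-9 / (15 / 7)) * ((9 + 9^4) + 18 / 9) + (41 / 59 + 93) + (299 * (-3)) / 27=659719903 / 2655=248482.07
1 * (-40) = -40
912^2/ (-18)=-46208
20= 20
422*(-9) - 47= -3845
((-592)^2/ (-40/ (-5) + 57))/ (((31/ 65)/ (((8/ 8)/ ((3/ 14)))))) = 4906496/ 93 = 52758.02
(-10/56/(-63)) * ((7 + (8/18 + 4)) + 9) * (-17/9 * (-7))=3910/5103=0.77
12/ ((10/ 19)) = 114/ 5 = 22.80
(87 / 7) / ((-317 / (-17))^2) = 25143 / 703423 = 0.04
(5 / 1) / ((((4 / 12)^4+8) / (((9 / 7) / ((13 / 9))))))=32805 / 59059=0.56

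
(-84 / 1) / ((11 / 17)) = -1428 / 11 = -129.82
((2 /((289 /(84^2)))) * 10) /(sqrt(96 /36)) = 299.02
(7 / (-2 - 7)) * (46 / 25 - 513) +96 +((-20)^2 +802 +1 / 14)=5341267 / 3150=1695.64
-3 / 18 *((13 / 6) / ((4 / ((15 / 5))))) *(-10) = 2.71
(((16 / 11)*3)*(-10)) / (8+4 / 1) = -40 / 11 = -3.64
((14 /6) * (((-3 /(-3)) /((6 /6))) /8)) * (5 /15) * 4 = 7 /18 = 0.39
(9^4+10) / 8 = 6571 / 8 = 821.38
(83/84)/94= 83/7896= 0.01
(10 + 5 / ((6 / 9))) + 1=18.50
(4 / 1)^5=1024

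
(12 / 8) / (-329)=-3 / 658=-0.00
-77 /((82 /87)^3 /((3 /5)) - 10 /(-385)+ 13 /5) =-19.15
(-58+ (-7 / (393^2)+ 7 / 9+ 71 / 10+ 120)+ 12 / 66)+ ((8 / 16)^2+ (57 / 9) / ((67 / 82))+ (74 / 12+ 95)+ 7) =141320463107 / 758859420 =186.23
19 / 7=2.71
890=890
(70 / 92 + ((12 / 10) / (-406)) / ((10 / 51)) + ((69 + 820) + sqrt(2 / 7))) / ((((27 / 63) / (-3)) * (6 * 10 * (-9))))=sqrt(14) / 540 + 17309263 / 1500750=11.54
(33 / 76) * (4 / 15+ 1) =0.55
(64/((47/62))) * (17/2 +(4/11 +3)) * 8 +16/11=4143344/517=8014.21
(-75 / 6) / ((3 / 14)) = -58.33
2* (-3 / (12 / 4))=-2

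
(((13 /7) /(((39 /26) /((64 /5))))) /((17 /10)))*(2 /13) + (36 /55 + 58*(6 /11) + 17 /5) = 728951 /19635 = 37.13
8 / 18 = 0.44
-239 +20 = -219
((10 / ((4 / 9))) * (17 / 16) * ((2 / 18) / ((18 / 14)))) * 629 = 374255 / 288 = 1299.50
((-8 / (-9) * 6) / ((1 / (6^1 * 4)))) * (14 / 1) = 1792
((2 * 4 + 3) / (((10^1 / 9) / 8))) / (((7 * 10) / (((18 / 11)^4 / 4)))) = 472392 / 232925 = 2.03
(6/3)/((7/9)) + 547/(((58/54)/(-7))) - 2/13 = -9401473/2639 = -3562.51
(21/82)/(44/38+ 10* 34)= 0.00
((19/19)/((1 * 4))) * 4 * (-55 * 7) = -385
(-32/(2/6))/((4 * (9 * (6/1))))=-4/9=-0.44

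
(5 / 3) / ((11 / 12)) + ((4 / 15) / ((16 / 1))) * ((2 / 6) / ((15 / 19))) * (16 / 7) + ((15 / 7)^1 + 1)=258686 / 51975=4.98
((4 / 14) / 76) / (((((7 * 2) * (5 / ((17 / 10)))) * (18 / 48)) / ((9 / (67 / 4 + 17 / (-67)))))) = 13668 / 102898775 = 0.00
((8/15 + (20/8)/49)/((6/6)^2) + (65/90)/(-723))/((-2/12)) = -1859986/531405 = -3.50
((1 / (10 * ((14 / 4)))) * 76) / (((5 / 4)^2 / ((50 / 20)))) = 608 / 175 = 3.47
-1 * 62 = -62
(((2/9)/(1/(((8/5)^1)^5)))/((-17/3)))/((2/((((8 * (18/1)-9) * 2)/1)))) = -589824/10625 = -55.51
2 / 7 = 0.29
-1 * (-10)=10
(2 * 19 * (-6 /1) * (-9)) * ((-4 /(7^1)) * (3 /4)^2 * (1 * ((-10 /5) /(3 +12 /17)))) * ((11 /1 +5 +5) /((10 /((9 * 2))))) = 470934 /35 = 13455.26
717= 717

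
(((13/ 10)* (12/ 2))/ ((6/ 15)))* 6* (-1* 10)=-1170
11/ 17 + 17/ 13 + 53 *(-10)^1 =-116698/ 221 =-528.05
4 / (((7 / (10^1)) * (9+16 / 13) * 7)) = 520 / 6517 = 0.08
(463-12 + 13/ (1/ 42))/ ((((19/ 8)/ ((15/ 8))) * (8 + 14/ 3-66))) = -8973/ 608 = -14.76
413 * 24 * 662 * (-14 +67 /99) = -2884980112 /33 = -87423639.76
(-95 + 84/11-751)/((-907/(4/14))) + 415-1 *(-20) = 435.26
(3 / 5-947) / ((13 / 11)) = -800.80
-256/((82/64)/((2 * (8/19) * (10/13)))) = -1310720/10127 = -129.43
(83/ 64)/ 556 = 83/ 35584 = 0.00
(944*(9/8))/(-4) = -531/2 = -265.50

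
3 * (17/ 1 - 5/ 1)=36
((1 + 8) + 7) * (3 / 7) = 48 / 7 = 6.86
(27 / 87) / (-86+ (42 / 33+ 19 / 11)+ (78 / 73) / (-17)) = -11169 / 2989349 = -0.00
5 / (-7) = -5 / 7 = -0.71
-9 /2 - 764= -1537 /2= -768.50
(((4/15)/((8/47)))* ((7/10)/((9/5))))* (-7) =-2303/540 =-4.26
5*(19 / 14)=6.79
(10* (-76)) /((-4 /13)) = 2470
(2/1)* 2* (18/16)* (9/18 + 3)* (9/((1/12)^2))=20412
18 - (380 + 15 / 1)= -377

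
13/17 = 0.76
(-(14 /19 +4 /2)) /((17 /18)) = -936 /323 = -2.90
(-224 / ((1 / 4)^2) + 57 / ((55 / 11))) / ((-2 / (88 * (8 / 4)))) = 1571944 / 5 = 314388.80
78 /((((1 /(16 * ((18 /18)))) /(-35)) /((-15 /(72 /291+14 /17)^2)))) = 445405123800 /779689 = 571259.98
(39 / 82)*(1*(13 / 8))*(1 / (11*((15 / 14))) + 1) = 30251 / 36080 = 0.84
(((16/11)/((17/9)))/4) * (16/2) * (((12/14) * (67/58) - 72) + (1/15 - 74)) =-42369792/189805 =-223.23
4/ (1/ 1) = 4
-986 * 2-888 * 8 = -9076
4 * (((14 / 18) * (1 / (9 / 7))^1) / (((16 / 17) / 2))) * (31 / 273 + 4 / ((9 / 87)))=419951 / 2106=199.41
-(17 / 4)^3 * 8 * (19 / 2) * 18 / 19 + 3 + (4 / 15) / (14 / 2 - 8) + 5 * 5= -659927 / 120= -5499.39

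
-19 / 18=-1.06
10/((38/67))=335/19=17.63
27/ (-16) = -27/ 16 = -1.69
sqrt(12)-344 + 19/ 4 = -1357/ 4 + 2 * sqrt(3) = -335.79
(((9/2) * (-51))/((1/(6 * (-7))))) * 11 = 106029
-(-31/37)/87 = 31/3219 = 0.01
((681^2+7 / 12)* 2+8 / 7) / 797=38956021 / 33474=1163.77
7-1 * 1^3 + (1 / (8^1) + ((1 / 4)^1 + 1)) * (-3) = 15 / 8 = 1.88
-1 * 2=-2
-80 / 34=-40 / 17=-2.35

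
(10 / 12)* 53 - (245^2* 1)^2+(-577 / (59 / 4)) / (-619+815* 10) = -9605505870500413 / 2665974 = -3603000580.84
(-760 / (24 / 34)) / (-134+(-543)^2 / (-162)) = 1140 / 2069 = 0.55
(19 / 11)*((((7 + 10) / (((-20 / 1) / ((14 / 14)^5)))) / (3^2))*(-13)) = 4199 / 1980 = 2.12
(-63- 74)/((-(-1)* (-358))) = 137/358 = 0.38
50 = 50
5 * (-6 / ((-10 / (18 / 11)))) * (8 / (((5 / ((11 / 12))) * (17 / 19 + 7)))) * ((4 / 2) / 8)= 57 / 250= 0.23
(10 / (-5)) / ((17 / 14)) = -28 / 17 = -1.65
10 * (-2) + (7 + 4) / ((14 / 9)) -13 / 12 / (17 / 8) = -9595 / 714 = -13.44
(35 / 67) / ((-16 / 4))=-35 / 268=-0.13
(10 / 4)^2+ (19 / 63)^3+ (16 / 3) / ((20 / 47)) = 94071503 / 5000940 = 18.81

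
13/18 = 0.72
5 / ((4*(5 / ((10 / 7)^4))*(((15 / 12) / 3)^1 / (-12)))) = -72000 / 2401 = -29.99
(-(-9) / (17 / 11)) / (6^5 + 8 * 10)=99 / 133552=0.00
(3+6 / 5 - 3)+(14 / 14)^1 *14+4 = 96 / 5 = 19.20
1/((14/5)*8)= 0.04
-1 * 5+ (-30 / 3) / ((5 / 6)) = -17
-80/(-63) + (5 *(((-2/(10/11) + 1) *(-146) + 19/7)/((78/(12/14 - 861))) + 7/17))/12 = -48942553/59976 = -816.04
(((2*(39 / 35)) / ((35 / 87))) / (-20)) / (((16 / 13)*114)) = -14703 / 7448000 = -0.00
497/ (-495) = -497/ 495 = -1.00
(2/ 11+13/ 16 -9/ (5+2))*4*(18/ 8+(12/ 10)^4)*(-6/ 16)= 11641293/ 6160000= 1.89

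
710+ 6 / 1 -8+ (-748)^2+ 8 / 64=4481697 / 8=560212.12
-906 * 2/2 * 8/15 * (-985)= 475952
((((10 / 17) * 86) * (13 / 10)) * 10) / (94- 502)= -2795 / 1734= -1.61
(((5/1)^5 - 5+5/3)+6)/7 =9383/21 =446.81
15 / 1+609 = 624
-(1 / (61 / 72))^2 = -5184 / 3721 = -1.39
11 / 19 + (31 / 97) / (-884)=942639 / 1629212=0.58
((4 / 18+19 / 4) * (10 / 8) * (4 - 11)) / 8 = -6265 / 1152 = -5.44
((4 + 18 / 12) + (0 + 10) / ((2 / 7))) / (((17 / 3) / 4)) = 486 / 17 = 28.59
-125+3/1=-122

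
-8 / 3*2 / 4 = -1.33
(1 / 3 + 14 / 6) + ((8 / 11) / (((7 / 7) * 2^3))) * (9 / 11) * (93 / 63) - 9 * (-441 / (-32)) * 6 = -30142807 / 40656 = -741.41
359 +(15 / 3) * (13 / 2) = 783 / 2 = 391.50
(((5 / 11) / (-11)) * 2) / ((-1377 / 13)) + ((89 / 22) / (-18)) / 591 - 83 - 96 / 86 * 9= -525305820223 / 5645650428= -93.05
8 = 8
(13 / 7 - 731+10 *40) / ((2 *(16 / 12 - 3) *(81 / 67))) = 8576 / 105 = 81.68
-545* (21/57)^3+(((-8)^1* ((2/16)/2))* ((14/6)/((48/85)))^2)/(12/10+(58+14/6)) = -2397348140495/87517767168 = -27.39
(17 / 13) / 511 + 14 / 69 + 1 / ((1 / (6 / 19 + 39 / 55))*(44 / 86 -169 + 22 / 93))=64252867085182 / 322285517639085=0.20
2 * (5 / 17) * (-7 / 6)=-35 / 51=-0.69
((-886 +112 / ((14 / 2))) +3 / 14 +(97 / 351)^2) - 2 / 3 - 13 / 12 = -3006210551 / 3449628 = -871.46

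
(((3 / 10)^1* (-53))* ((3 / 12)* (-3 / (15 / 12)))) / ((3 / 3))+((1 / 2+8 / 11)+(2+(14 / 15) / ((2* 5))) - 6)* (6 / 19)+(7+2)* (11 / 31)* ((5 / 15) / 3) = 2931331 / 323950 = 9.05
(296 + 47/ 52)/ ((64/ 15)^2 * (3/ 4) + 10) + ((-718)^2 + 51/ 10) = 237788431709/ 461240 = 515541.65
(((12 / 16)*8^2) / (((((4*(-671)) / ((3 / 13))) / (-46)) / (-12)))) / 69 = -288 / 8723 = -0.03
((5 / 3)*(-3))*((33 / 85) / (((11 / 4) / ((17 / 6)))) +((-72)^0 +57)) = -292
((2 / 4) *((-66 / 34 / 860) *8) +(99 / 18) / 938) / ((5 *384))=-21703 / 13165017600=-0.00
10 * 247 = 2470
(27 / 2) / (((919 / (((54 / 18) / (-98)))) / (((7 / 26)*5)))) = -405 / 669032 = -0.00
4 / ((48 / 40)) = 10 / 3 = 3.33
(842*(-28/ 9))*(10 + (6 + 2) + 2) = -471520/ 9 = -52391.11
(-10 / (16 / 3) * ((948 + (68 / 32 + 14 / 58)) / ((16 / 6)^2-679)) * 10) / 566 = 148827375 / 3176174656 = 0.05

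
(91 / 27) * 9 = 91 / 3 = 30.33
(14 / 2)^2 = 49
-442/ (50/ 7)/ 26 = -119/ 50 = -2.38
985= 985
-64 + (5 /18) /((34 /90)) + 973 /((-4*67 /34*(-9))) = -507928 /10251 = -49.55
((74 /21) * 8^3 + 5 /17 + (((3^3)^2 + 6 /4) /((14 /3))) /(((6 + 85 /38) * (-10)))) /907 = 575493019 /289568820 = 1.99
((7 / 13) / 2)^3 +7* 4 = 28.02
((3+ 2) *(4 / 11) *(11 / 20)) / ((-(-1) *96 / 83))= 83 / 96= 0.86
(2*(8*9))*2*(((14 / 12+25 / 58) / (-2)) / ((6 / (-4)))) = 4448 / 29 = 153.38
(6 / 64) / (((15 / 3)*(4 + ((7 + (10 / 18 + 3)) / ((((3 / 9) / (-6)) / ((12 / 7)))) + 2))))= -7 / 119360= -0.00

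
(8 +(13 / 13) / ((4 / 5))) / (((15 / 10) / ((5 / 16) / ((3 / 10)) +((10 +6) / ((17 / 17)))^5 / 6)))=155190173 / 144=1077709.53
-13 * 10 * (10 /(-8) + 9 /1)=-2015 /2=-1007.50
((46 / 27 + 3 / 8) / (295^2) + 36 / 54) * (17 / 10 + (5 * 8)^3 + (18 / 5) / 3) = 42670.13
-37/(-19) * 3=5.84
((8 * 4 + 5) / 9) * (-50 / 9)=-22.84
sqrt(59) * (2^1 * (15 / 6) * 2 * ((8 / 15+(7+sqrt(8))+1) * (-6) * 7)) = -3584 * sqrt(59) -840 * sqrt(118) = -36653.96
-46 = -46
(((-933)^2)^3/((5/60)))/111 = 2638455986090960676/37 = 71309621245701639.89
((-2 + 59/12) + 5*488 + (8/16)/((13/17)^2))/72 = 4955969/146016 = 33.94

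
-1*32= -32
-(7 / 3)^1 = -2.33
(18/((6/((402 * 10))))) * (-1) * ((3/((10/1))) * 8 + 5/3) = -49044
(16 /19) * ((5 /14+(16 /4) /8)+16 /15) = 3232 /1995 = 1.62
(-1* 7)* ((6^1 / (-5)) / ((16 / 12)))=63 / 10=6.30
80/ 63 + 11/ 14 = 37/ 18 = 2.06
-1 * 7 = -7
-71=-71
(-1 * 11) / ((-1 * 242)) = 1 / 22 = 0.05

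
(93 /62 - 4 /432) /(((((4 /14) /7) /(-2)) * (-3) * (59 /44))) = 86779 /4779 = 18.16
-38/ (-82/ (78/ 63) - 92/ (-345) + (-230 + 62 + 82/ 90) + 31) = 22230/ 118201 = 0.19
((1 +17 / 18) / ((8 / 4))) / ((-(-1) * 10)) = 7 / 72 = 0.10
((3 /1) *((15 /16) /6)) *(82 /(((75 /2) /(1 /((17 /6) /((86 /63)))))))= 1763 /3570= 0.49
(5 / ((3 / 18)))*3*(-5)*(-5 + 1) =1800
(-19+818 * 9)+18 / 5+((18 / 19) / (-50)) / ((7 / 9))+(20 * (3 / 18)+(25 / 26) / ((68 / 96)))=16205683082 / 2204475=7351.27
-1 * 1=-1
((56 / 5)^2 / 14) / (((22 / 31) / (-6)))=-20832 / 275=-75.75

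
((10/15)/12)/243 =1/4374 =0.00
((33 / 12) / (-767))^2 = 121 / 9412624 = 0.00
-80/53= -1.51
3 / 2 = 1.50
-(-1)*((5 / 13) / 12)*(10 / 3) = 25 / 234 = 0.11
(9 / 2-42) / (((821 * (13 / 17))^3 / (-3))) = 1105425 / 2431585382434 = 0.00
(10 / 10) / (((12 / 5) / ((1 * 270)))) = 225 / 2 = 112.50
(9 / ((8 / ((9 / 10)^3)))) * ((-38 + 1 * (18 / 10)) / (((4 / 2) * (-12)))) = 395847 / 320000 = 1.24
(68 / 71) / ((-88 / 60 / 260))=-132600 / 781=-169.78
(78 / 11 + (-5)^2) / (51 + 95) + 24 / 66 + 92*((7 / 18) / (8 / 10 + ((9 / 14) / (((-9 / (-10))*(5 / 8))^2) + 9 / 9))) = 19230579 / 1938442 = 9.92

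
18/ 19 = 0.95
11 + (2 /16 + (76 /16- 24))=-65 /8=-8.12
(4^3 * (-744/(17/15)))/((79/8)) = -5713920/1343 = -4254.59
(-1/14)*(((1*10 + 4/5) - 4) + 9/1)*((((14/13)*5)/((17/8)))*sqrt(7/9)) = -632*sqrt(7)/663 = -2.52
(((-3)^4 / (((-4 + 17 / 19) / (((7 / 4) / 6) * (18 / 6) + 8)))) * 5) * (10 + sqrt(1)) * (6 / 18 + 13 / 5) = -4407183 / 118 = -37349.01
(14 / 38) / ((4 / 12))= 21 / 19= 1.11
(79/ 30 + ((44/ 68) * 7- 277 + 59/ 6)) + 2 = -65791/ 255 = -258.00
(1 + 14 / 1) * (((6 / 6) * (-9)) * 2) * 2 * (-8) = 4320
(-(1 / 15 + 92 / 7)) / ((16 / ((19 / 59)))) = -26353 / 99120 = -0.27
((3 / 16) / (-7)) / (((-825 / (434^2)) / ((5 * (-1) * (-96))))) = 161448 / 55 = 2935.42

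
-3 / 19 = -0.16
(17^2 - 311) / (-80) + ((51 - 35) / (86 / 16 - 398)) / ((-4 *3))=104933 / 376920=0.28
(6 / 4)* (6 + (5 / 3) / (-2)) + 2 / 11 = 349 / 44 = 7.93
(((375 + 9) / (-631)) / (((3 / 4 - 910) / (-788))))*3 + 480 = 1097943456 / 2294947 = 478.42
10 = 10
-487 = -487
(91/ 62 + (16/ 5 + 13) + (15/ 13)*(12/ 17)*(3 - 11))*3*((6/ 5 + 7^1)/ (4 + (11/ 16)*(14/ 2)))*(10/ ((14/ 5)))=250597576/ 2253979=111.18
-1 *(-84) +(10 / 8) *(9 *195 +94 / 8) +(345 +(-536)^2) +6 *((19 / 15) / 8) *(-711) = 23140639 / 80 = 289257.99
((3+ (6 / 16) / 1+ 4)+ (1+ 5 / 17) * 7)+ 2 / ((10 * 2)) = 11243 / 680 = 16.53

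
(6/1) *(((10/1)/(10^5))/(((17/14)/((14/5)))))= 147/106250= 0.00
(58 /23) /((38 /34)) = 986 /437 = 2.26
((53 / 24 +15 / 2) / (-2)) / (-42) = 0.12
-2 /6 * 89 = -89 /3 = -29.67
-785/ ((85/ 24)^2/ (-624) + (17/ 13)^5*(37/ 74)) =-8058424458240/ 19421749943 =-414.92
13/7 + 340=2393/7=341.86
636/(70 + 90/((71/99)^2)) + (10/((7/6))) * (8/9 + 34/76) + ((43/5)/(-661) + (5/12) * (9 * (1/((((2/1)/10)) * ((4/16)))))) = 1449994670681/16285355772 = 89.04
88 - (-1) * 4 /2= 90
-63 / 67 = -0.94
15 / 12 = 5 / 4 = 1.25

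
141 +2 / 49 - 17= 6078 / 49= 124.04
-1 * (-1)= 1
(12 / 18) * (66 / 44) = 1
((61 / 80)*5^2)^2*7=651175 / 256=2543.65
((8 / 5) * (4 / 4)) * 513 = 4104 / 5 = 820.80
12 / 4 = 3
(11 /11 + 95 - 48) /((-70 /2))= -48 /35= -1.37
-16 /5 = -3.20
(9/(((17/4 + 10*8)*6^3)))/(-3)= -1/6066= -0.00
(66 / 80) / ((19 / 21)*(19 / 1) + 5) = 693 / 18640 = 0.04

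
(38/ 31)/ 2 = 19/ 31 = 0.61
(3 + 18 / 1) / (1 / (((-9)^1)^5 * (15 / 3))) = -6200145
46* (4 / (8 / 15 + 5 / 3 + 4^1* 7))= 920 / 151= 6.09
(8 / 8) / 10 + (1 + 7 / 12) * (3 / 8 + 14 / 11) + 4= 35423 / 5280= 6.71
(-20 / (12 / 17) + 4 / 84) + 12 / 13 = -2490 / 91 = -27.36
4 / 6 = 2 / 3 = 0.67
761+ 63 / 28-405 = 1433 / 4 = 358.25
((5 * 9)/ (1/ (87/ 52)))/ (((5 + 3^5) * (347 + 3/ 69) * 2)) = 90045/ 205871744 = 0.00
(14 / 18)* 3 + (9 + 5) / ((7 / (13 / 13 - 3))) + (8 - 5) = 4 / 3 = 1.33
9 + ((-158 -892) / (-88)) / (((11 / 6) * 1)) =3753 / 242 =15.51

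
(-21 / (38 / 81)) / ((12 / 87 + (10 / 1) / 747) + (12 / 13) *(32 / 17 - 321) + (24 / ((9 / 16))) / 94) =54678300183 / 359078821460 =0.15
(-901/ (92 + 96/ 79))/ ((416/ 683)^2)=-33204220531/ 1274384384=-26.06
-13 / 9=-1.44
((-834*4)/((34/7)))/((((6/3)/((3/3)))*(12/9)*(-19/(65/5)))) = 113841/646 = 176.22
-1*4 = -4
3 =3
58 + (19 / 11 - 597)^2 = 42883322 / 121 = 354407.62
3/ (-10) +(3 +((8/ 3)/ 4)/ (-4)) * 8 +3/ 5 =689/ 30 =22.97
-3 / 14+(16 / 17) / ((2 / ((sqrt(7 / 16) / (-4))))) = -3 / 14 - sqrt(7) / 34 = -0.29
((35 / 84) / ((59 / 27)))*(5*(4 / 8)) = 0.48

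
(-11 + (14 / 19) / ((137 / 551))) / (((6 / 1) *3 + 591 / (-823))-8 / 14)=-6342861 / 13188853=-0.48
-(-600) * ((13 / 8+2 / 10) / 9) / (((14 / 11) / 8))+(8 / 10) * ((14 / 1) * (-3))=76772 / 105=731.16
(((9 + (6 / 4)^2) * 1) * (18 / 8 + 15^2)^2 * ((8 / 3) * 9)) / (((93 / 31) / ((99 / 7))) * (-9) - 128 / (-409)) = -501854159565 / 57448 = -8735798.63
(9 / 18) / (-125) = -1 / 250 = -0.00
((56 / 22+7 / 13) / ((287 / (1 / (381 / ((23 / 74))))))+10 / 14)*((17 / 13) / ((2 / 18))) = 42152379903 / 5014143134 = 8.41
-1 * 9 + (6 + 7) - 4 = 0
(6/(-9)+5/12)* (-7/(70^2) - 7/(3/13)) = 63703/8400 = 7.58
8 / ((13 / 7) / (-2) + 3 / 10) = -140 / 11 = -12.73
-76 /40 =-19 /10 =-1.90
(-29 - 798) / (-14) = 827 / 14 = 59.07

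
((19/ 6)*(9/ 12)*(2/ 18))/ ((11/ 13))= 247/ 792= 0.31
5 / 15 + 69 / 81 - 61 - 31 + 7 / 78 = -63689 / 702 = -90.73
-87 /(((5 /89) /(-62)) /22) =10561452 /5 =2112290.40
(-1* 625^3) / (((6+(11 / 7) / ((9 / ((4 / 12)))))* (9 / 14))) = -14355468750 / 229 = -62687636.46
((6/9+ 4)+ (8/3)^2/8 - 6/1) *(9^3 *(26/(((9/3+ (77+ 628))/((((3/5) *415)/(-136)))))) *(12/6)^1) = 87399/2006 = 43.57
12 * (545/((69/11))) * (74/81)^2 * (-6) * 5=-1313144800/50301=-26105.74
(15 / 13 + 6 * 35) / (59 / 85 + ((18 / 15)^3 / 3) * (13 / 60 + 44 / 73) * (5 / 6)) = 425818125 / 2192944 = 194.18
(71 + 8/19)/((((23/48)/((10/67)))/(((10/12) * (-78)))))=-1840800/1273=-1446.03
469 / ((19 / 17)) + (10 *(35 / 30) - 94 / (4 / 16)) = 55.30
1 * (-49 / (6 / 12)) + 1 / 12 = -1175 / 12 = -97.92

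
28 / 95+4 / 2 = 218 / 95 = 2.29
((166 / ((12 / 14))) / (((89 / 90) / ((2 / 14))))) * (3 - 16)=-32370 / 89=-363.71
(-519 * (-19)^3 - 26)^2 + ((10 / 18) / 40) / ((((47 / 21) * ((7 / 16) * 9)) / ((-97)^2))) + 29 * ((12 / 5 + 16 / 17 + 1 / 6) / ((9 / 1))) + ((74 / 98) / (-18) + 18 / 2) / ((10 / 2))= 13395428202063978383 / 1057077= 12672140442052.92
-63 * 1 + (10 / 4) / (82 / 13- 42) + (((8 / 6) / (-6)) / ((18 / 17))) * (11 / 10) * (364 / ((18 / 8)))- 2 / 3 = -101.09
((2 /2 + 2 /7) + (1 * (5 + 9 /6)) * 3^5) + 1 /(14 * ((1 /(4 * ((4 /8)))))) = 22133 /14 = 1580.93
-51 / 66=-0.77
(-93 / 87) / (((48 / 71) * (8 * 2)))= -2201 / 22272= -0.10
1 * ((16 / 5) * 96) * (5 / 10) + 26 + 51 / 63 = 18943 / 105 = 180.41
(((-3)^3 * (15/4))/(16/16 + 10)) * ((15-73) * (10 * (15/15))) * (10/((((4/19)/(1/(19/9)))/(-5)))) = -13213125/22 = -600596.59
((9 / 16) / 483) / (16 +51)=3 / 172592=0.00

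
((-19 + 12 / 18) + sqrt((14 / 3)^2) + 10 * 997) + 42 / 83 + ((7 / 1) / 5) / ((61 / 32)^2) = 46128286897 / 4632645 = 9957.22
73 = 73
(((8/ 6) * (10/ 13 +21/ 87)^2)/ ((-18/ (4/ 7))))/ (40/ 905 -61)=23354792/ 32930294397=0.00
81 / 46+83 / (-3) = -3575 / 138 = -25.91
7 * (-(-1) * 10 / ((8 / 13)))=455 / 4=113.75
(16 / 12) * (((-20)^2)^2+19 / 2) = 213346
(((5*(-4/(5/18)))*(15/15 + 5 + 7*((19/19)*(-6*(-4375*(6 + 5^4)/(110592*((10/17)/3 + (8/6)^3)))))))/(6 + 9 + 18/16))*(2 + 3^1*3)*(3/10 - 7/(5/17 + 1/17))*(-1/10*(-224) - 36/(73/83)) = -286852274829483/38923600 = -7369623.44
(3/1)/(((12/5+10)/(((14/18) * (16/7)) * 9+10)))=195/31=6.29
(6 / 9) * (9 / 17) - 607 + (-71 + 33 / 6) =-22853 / 34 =-672.15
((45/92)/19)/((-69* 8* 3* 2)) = -5/643264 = -0.00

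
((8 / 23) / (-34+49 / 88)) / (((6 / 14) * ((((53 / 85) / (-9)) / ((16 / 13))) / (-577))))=-3867100160 / 15545907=-248.75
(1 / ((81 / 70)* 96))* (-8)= -35 / 486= -0.07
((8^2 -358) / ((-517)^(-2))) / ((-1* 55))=7143906 / 5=1428781.20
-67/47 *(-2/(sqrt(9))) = 134/141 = 0.95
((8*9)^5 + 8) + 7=1934917647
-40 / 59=-0.68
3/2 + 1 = 5/2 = 2.50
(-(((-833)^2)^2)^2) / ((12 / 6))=-231824862707130544151041 / 2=-115912431353565272075520.50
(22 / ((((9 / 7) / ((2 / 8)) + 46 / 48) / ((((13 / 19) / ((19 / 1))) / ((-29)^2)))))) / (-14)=-3432 / 311191025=-0.00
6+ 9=15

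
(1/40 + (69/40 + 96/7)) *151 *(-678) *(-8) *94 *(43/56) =44795135577/49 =914186440.35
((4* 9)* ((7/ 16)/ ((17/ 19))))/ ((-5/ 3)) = -3591/ 340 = -10.56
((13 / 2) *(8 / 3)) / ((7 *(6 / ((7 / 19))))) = 26 / 171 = 0.15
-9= -9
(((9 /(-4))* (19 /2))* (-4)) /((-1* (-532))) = 9 /56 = 0.16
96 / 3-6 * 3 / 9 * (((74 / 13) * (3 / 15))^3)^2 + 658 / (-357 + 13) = 333805726363831 / 12972049187500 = 25.73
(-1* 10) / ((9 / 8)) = -8.89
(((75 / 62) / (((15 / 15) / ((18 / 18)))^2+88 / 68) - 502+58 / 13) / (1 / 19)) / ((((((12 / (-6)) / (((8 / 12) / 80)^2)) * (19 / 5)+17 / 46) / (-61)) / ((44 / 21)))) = -469856388628 / 42604629249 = -11.03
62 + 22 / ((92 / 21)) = 3083 / 46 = 67.02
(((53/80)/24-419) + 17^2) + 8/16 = -248587/1920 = -129.47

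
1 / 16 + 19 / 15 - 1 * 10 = -2081 / 240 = -8.67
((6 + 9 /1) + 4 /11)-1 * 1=158 /11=14.36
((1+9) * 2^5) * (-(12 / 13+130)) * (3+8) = -5991040 / 13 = -460849.23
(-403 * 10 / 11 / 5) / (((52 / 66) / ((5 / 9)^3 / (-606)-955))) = 13078723145 / 147258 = 88815.03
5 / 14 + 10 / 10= 19 / 14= 1.36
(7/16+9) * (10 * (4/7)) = 755/14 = 53.93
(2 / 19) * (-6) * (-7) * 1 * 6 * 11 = 5544 / 19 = 291.79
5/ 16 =0.31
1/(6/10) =5/3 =1.67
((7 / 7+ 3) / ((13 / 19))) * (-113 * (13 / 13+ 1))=-17176 / 13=-1321.23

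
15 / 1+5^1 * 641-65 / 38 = 122295 / 38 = 3218.29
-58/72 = -29/36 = -0.81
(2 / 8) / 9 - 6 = -215 / 36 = -5.97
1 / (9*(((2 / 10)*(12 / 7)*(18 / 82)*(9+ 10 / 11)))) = 15785 / 105948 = 0.15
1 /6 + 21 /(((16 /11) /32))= 2773 /6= 462.17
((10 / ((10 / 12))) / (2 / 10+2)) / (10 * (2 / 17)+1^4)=1020 / 407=2.51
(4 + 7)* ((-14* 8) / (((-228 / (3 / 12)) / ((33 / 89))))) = 0.50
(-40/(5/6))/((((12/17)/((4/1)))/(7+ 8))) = -4080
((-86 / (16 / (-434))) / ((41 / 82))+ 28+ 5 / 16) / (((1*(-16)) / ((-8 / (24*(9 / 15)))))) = 375505 / 2304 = 162.98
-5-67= -72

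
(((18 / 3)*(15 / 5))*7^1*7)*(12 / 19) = 557.05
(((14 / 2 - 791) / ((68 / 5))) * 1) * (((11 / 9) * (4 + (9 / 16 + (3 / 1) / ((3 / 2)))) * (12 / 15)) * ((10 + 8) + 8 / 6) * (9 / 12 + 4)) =-33969.33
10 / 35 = 2 / 7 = 0.29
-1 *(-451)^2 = -203401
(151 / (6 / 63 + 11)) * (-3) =-9513 / 233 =-40.83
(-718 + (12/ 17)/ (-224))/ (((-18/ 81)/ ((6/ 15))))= 6151851/ 4760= 1292.41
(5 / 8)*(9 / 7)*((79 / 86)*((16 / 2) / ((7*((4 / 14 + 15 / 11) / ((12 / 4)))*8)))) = 117315 / 611632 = 0.19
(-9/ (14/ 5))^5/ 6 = -61509375/ 1075648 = -57.18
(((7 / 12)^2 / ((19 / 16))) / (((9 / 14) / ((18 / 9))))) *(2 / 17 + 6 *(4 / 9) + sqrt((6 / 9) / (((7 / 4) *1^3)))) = 392 *sqrt(42) / 4617 + 194824 / 78489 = 3.03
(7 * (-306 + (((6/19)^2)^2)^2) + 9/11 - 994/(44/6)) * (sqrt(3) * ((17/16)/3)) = -602559649913527 * sqrt(3)/747276773804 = -1396.62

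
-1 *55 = -55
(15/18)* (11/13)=55/78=0.71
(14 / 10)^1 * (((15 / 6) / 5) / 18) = 7 / 180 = 0.04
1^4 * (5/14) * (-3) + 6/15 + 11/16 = 9/560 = 0.02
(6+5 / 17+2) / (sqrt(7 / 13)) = 141 * sqrt(91) / 119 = 11.30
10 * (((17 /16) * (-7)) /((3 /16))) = -396.67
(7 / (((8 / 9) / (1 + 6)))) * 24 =1323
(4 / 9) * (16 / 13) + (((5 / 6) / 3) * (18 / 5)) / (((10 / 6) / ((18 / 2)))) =3479 / 585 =5.95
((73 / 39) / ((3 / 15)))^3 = 48627125 / 59319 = 819.76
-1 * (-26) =26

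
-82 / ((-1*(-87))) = -82 / 87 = -0.94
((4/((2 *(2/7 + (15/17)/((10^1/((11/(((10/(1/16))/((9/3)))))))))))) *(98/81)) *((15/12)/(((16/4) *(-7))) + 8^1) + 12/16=2966879/46292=64.09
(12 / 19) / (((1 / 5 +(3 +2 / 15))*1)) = 0.19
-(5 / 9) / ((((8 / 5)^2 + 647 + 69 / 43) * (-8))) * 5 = 26875 / 50400144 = 0.00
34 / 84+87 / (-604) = 3307 / 12684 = 0.26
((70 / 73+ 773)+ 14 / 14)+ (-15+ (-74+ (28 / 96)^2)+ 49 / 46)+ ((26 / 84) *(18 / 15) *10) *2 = 4701831737 / 6769728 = 694.54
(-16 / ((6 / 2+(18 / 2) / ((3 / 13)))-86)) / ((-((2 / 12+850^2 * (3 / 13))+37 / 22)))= -156 / 71528293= -0.00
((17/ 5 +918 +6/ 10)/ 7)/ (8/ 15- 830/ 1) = -6915/ 43547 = -0.16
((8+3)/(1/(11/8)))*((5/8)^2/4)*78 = 117975/1024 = 115.21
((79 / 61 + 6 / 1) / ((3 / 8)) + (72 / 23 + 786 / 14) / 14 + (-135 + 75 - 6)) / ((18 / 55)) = -959926165 / 7424676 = -129.29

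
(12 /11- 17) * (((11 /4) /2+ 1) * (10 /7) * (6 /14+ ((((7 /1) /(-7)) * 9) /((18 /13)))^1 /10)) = 14725 /1232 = 11.95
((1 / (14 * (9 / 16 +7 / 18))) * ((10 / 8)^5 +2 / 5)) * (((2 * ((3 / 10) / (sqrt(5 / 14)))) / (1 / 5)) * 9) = 31347 * sqrt(70) / 22400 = 11.71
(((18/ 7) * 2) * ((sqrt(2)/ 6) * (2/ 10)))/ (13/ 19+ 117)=57 * sqrt(2)/ 39130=0.00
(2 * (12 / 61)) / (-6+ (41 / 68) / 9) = -14688 / 221491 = -0.07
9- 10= -1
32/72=4/9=0.44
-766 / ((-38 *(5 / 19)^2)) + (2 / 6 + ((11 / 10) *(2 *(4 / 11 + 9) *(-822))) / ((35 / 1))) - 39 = -121481 / 525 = -231.39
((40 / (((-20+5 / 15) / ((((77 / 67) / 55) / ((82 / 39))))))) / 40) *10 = -819 / 162073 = -0.01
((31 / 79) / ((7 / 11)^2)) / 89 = 3751 / 344519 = 0.01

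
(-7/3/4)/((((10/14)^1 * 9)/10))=-49/54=-0.91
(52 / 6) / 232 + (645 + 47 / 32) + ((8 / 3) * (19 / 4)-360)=832897 / 2784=299.17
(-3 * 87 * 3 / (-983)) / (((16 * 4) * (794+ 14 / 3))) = 2349 / 150737152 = 0.00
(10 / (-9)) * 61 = -610 / 9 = -67.78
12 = 12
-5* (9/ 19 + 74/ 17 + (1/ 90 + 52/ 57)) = -167153/ 5814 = -28.75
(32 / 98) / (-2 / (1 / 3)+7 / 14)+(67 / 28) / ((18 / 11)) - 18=-644099 / 38808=-16.60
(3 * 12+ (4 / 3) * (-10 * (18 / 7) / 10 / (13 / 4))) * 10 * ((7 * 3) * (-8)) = -58707.69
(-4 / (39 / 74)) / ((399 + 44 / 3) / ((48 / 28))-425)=3552 / 85969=0.04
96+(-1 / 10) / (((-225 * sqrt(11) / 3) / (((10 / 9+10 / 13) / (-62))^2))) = 22 * sqrt(11) / 197326935+96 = 96.00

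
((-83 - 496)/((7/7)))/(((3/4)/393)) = -303396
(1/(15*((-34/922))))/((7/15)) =-461/119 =-3.87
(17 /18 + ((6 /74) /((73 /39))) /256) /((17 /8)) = 5878429 /13224096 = 0.44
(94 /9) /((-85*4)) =-47 /1530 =-0.03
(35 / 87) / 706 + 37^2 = 84086753 / 61422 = 1369.00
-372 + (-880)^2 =774028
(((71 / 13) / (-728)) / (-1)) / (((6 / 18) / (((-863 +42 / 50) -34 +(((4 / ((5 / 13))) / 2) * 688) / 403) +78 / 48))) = -1169599401 / 58676800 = -19.93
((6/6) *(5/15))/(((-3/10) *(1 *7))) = -10/63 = -0.16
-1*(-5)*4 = 20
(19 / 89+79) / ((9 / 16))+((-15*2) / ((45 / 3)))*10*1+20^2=139060 / 267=520.82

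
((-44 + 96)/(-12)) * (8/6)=-52/9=-5.78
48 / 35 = 1.37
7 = 7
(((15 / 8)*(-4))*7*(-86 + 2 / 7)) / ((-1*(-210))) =150 / 7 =21.43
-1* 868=-868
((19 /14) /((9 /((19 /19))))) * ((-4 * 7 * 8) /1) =-304 /9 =-33.78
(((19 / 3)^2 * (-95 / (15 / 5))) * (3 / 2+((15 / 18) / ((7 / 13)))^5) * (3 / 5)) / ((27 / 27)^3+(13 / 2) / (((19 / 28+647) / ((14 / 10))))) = -7209863856412925 / 924379083936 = -7799.68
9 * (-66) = -594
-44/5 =-8.80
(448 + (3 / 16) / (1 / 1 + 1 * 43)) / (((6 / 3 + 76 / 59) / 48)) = 55824915 / 8536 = 6539.94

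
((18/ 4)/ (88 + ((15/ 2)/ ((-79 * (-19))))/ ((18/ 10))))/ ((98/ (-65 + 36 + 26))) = -121581/ 77670194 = -0.00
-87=-87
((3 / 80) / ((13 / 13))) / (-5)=-3 / 400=-0.01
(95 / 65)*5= 95 / 13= 7.31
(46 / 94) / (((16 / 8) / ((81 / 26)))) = 1863 / 2444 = 0.76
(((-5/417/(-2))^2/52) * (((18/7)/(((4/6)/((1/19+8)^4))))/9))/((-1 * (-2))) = 4566510675/7332218103392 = 0.00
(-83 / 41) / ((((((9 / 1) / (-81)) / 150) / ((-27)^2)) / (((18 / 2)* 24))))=17643841200 / 41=430337590.24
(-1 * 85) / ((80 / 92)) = -391 / 4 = -97.75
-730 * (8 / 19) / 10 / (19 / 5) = -2920 / 361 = -8.09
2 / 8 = 1 / 4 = 0.25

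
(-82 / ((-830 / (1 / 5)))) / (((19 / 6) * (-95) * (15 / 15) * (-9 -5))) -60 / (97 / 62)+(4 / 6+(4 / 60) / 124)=-35649793932743 / 946036780500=-37.68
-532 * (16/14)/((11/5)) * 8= -24320/11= -2210.91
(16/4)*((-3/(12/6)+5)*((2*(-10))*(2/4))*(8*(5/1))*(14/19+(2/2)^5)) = -184800/19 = -9726.32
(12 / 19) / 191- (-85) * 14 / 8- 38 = 1607695 / 14516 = 110.75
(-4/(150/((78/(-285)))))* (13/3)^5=11.15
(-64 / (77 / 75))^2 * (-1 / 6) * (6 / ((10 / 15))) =-34560000 / 5929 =-5828.98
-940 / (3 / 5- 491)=1175 / 613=1.92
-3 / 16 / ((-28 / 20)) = 15 / 112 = 0.13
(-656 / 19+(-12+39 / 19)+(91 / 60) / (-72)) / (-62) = 3652129 / 5088960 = 0.72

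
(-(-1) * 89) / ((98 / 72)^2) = 115344 / 2401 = 48.04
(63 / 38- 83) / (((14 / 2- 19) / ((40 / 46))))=15455 / 2622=5.89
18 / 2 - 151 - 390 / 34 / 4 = -9851 / 68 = -144.87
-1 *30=-30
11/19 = 0.58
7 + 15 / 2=29 / 2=14.50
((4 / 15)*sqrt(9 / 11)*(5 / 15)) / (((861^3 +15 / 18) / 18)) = 0.00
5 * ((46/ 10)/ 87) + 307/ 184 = 30941/ 16008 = 1.93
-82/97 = -0.85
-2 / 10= -1 / 5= -0.20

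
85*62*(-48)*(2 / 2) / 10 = -25296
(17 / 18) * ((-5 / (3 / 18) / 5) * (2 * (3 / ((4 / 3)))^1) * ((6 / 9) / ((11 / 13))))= -221 / 11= -20.09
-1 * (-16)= 16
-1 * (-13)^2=-169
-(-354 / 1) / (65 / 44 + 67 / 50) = 129800 / 1033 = 125.65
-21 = -21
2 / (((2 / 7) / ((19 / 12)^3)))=48013 / 1728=27.79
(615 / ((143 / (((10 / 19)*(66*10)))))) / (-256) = -46125 / 7904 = -5.84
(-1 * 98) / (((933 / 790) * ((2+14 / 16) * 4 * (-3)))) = 154840 / 64377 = 2.41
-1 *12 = -12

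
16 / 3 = 5.33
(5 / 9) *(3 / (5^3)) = 1 / 75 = 0.01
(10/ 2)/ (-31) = -5/ 31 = -0.16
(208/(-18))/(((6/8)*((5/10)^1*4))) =-7.70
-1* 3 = -3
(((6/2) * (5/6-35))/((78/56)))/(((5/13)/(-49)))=9375.33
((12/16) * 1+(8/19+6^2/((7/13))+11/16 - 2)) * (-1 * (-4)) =141971/532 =266.86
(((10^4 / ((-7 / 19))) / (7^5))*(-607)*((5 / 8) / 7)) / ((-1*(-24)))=36040625 / 9882516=3.65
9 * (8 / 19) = 72 / 19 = 3.79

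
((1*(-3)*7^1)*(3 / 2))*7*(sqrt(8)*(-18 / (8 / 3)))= 4209.76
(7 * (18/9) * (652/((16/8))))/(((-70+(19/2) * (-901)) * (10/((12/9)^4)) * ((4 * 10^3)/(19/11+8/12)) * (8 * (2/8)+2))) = -721112/28833316875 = -0.00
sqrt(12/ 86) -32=-32 + sqrt(258)/ 43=-31.63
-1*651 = -651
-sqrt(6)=-2.45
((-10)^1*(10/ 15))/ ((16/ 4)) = -5/ 3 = -1.67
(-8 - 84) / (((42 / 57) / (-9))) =7866 / 7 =1123.71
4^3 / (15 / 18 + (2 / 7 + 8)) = 2688 / 383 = 7.02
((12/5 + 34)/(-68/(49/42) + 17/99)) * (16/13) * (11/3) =-569184/201365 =-2.83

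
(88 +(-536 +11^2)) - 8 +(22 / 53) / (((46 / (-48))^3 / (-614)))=-45.42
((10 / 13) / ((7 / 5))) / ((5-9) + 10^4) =25 / 454818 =0.00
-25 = -25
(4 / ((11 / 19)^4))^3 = 45134.74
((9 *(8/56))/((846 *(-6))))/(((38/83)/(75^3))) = -11671875/50008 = -233.40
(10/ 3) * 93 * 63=19530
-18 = -18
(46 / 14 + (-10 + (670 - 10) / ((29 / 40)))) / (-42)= -21.52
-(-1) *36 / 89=36 / 89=0.40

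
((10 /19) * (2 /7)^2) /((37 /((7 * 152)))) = 320 /259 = 1.24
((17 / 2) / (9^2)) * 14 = 1.47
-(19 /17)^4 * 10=-1303210 /83521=-15.60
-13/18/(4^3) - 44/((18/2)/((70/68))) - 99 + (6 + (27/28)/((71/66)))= -315187183/3244416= -97.15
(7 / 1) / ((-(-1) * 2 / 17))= 119 / 2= 59.50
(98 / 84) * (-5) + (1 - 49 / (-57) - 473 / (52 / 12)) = -55885 / 494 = -113.13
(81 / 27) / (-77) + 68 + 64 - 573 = -33960 / 77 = -441.04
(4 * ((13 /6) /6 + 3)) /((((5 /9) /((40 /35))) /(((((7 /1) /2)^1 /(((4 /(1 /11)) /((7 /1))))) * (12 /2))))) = 462 /5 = 92.40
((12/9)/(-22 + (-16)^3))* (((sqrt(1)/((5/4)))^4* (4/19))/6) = -1024/220055625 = -0.00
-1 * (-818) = 818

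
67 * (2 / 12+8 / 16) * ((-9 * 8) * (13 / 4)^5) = -74629893 / 64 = -1166092.08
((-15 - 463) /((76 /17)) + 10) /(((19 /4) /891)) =-6563106 /361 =-18180.35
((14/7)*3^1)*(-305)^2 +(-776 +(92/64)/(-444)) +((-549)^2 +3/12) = 6100739353/7104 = 858775.25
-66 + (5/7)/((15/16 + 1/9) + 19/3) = -490386/7441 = -65.90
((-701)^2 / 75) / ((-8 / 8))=-491401 / 75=-6552.01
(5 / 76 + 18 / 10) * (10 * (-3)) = -2127 / 38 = -55.97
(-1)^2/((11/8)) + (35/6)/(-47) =0.60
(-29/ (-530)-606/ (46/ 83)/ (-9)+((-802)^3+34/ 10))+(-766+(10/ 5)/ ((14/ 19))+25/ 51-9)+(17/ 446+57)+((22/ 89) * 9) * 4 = -22277189013025874884/ 43185385005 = -515850188.91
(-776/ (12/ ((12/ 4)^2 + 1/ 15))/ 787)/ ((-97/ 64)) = 17408/ 35415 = 0.49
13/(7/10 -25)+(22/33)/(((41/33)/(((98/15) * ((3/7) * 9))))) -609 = -29690389/49815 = -596.01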